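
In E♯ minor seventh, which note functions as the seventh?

D#

E♯ minor seventh is built on E#; its 7th is a minor 7th above the root.
A seventh above E uses the letter D, and the minor 7th above E# is D#.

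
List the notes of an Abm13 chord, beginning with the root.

A♭ – C♭ – E♭ – G♭ – B♭ – D♭ – F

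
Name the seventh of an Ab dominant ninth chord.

G-flat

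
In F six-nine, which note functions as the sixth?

D

F six-nine is built on F; its 6th is a major 6th above the root.
A sixth above F uses the letter D, and the major 6th above F is D.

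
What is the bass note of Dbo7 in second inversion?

Abb

Dbo7 = Db–Fb–Abb–Cbb. Second inversion → fifth in the bass = Abb.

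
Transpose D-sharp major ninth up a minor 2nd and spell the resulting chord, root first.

E  G#  B  D#  F#

D# up a minor 2nd → E. New chord: E major ninth.
root → E
3rd (major 3rd) → G#
5th (perfect 5th) → B
7th (major 7th) → D#
9th (major 9th) → F#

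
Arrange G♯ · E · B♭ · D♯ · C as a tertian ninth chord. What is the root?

Stacking in thirds gives C – E – G♯ – B♭ – D♯, so C is the root — C dominant seventh sharp nine sharp five.

C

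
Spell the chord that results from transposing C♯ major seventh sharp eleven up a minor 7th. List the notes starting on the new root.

B  D-sharp  F-sharp  A-sharp  E-sharp

Transposed root: C-sharp → B (minor 7th up). So we spell B major seventh sharp eleven:
root → B
3rd (major 3rd) → D-sharp
5th (perfect 5th) → F-sharp
7th (major 7th) → A-sharp
11th (augmented 11th) → E-sharp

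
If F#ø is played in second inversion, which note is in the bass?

C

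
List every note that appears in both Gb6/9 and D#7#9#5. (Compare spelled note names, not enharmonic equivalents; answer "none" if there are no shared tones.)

none

Gb6/9: Gb Bb Db Eb Ab
D#7#9#5: D# F## A## C# E##
Common to both → none.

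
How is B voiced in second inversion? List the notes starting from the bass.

F# – B – D#

In root position, B is B–D#–F#.
Second inversion puts the fifth (F#) in the bass.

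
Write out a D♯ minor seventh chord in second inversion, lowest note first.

A-sharp, C-sharp, D-sharp, F-sharp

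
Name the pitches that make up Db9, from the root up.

D♭ F A♭ C♭ E♭

Root D♭, quality dominant ninth:
- root: D♭
- major 3rd: F
- perfect 5th: A♭
- minor 7th: C♭
- major 9th: E♭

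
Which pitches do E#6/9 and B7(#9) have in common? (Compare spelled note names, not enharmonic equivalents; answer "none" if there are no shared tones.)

C##

E#6/9: E# G## B# C## F##
B7(#9): B D# F# A C##
Common to both → C##.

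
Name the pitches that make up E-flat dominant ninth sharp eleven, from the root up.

E♭, G, B♭, D♭, F, A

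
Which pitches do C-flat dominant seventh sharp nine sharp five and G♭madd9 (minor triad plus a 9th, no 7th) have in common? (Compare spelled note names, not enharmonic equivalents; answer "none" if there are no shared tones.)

Bbb

C-flat dominant seventh sharp nine sharp five: Cb Eb G Bbb D
G♭madd9: Gb Bbb Db Ab
Common to both → Bbb.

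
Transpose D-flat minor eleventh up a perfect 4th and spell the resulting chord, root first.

Transposed root: D-flat → G-flat (perfect 4th up). So we spell G-flat minor eleventh:
Root: G-flat
Minor 3rd (3rd): B-double-flat
Perfect 5th (5th): D-flat
Minor 7th (7th): F-flat
Major 9th (9th): A-flat
Perfect 11th (11th): C-flat

G-flat, B-double-flat, D-flat, F-flat, A-flat, C-flat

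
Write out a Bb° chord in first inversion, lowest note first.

Db, Fb, Bb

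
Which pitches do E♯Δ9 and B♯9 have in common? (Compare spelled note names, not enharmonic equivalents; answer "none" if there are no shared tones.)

B♯, D𝄪, F𝄪

E♯Δ9: E♯ G𝄪 B♯ D𝄪 F𝄪
B♯9: B♯ D𝄪 F𝄪 A♯ C𝄪
Common to both → B♯, D𝄪, F𝄪.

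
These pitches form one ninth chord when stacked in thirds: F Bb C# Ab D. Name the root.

Stacking in thirds gives Bb – D – F – Ab – C#, so Bb is the root — Bb dominant seventh sharp nine.

Bb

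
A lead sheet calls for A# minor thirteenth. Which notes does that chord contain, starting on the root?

A# C# E# G# B# D# F##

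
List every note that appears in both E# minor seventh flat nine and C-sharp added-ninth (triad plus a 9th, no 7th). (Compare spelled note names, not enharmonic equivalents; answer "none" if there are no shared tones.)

E# minor seventh flat nine = E-sharp, G-sharp, B-sharp, D-sharp, F-sharp.
C-sharp added-ninth = C-sharp, E-sharp, G-sharp, D-sharp.
Shared: E-sharp, G-sharp, D-sharp.

E-sharp G-sharp D-sharp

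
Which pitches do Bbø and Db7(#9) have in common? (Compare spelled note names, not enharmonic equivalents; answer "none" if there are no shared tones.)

D♭ – A♭

Bbø: B♭ D♭ F♭ A♭
Db7(#9): D♭ F A♭ C♭ E
Common to both → D♭, A♭.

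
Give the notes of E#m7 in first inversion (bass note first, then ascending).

G♯ – B♯ – D♯ – E♯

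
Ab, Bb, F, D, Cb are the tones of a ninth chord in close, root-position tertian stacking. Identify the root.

Bb

Arranged so that each adjacent pair is a third by letter name: Bb – D – F – Ab – Cb.
The bottom of that stack, Bb, is the root (this is Bb dominant seventh flat nine).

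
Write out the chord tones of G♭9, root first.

G♭9: dominant ninth on Gb.
Root: Gb
Major 3rd (3rd): Bb
Perfect 5th (5th): Db
Minor 7th (7th): Fb
Major 9th (9th): Ab

Gb – Bb – Db – Fb – Ab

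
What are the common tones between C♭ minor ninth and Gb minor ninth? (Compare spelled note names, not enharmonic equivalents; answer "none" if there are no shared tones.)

G-flat  B-double-flat  D-flat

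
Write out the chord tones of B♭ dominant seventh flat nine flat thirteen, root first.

B-flat  D  F  A-flat  C-flat  G-flat

B♭ dominant seventh flat nine flat thirteen: dominant seventh flat nine flat thirteen on B-flat.
Root: B-flat
Major 3rd (3rd): D
Perfect 5th (5th): F
Minor 7th (7th): A-flat
Minor 9th (9th): C-flat
Minor 13th (13th): G-flat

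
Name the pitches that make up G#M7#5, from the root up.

G# – B# – D## – F##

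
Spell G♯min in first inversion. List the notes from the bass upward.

B, D#, G#

In root position, G♯min is G#–B–D#.
First inversion puts the third (B) in the bass.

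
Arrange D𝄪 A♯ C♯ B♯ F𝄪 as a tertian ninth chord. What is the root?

Stacking in thirds gives B♯ – D𝄪 – F𝄪 – A♯ – C♯, so B♯ is the root — B♯ dominant seventh flat nine.

B♯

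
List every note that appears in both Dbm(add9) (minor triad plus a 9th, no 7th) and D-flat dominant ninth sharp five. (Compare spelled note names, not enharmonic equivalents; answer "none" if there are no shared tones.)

Db, Eb

Dbm(add9): Db Fb Ab Eb
D-flat dominant ninth sharp five: Db F A Cb Eb
Common to both → Db, Eb.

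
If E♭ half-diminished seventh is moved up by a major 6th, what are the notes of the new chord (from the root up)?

C, E-flat, G-flat, B-flat

A major 6th up from E-flat is C, so the new chord is C half-diminished seventh.
root → C
3rd (minor 3rd) → E-flat
5th (diminished 5th) → G-flat
7th (minor 7th) → B-flat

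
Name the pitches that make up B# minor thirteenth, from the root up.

B#, D#, F##, A#, C##, E#, G##

Root B#, quality minor thirteenth:
root → B#
3rd (minor 3rd) → D#
5th (perfect 5th) → F##
7th (minor 7th) → A#
9th (major 9th) → C##
11th (perfect 11th) → E#
13th (major 13th) → G##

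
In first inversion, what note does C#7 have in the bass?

E♯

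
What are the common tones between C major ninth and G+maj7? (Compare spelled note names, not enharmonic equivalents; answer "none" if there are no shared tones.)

C major ninth: C E G B D
G+maj7: G B D# F#
Common to both → G, B.

G, B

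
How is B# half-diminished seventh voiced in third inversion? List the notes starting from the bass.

A#, B#, D#, F#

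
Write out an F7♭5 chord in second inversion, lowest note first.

Cb Eb F A

F7♭5 = F–A–Cb–Eb; second inversion → fifth (Cb) lowest.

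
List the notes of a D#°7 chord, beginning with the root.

D♯, F♯, A, C

D#°7 is a diminished seventh built on D♯.
- root: D♯
- minor 3rd: F♯
- diminished 5th: A
- diminished 7th: C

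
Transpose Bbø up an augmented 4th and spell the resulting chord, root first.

E  G  Bb  D

Transposed root: Bb → E (augmented 4th up). So we spell E half-diminished seventh:
- root: E
- minor 3rd: G
- diminished 5th: Bb
- minor 7th: D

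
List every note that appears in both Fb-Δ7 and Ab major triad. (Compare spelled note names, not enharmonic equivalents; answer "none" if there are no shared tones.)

Fb-Δ7 = Fb, Abb, Cb, Eb.
Ab major triad = Ab, C, Eb.
Shared: Eb.

Eb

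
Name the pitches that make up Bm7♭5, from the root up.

B, D, F, A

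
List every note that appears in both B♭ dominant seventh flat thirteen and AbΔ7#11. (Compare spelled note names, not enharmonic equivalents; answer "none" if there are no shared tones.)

D, Ab

B♭ dominant seventh flat thirteen: Bb D F Ab Gb
AbΔ7#11: Ab C Eb G D
Common to both → D, Ab.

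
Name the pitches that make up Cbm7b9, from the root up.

Cb  Ebb  Gb  Bbb  Dbb

Root Cb, quality minor seventh flat nine:
root → Cb
3rd (minor 3rd) → Ebb
5th (perfect 5th) → Gb
7th (minor 7th) → Bbb
9th (minor 9th) → Dbb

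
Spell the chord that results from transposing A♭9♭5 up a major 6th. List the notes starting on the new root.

F, A, Cb, Eb, G

A major 6th up from Ab is F, so the new chord is F dominant ninth flat five.
root → F
3rd (major 3rd) → A
5th (diminished 5th) → Cb
7th (minor 7th) → Eb
9th (major 9th) → G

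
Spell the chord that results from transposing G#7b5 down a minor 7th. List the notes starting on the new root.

A♯, C𝄪, E, G♯

G♯ down a minor 7th → A♯. New chord: A♯ dominant seventh flat five.
Root: A♯
Major 3rd (3rd): C𝄪
Diminished 5th (5th): E
Minor 7th (7th): G♯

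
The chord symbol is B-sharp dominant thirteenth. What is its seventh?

A-sharp

B-sharp dominant thirteenth is built on B-sharp; its 7th is a minor 7th above the root.
A seventh above B uses the letter A, and the minor 7th above B-sharp is A-sharp.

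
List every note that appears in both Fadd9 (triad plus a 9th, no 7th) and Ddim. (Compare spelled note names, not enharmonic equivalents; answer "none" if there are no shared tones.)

Fadd9 = F, A, C, G.
Ddim = D, F, Ab.
Shared: F.

F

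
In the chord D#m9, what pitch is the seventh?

D#m9 is built on D#; its 7th is a minor 7th above the root.
A seventh above D uses the letter C, and the minor 7th above D# is C#.

C#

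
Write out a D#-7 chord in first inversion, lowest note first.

F#, A#, C#, D#

D#-7 = D#–F#–A#–C#; first inversion → third (F#) lowest.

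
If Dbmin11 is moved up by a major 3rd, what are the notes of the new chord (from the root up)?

F Ab C Eb G Bb

A major 3rd up from Db is F, so the new chord is F minor eleventh.
- root: F
- minor 3rd: Ab
- perfect 5th: C
- minor 7th: Eb
- major 9th: G
- perfect 11th: Bb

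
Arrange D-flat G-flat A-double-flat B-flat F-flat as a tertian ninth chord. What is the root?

Stacking in thirds gives G-flat – B-flat – D-flat – F-flat – A-double-flat, so G-flat is the root — G-flat dominant seventh flat nine.

G-flat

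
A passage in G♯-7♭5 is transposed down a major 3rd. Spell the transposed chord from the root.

A major 3rd down from G# is E, so the new chord is E half-diminished seventh.
- root: E
- minor 3rd: G
- diminished 5th: Bb
- minor 7th: D

E – G – Bb – D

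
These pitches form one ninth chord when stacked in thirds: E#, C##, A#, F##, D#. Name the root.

D#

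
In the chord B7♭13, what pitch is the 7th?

B7♭13 is built on B; its 7th is a minor 7th above the root.
A seventh above B uses the letter A, and the minor 7th above B is A.

A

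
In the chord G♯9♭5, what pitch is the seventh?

F♯

G♯9♭5 is built on G♯; its 7th is a minor 7th above the root.
A seventh above G uses the letter F, and the minor 7th above G♯ is F♯.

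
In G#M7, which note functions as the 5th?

G#M7 is built on G♯; its 5th is a perfect 5th above the root.
A fifth above G uses the letter D, and the perfect 5th above G♯ is D♯.

D♯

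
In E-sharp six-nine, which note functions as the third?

G-double-sharp

E-sharp six-nine is built on E-sharp; its 3rd is a major 3rd above the root.
A third above E uses the letter G, and the major 3rd above E-sharp is G-double-sharp.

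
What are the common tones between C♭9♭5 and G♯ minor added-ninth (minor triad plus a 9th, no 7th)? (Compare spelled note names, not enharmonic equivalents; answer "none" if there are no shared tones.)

C♭9♭5 = C♭, E♭, G𝄫, B𝄫, D♭.
G♯ minor added-ninth = G♯, B, D♯, A♯.
Shared: none.

none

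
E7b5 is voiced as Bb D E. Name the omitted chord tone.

G#

The full E7b5 chord is E, G#, Bb, D.
Comparing with the voicing, the major 3rd (3rd) — G# — is absent.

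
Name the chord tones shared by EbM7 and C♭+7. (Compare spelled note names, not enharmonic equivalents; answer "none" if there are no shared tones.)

Eb, G

EbM7: Eb G Bb D
C♭+7: Cb Eb G Bbb
Common to both → Eb, G.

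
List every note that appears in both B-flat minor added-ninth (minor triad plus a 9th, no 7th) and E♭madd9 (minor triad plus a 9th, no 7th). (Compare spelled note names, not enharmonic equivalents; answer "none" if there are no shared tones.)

B-flat minor added-ninth: Bb Db F C
E♭madd9: Eb Gb Bb F
Common to both → Bb, F.

Bb – F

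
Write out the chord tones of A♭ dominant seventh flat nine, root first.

Root Ab, quality dominant seventh flat nine:
Ab — root
C — major 3rd
Eb — perfect 5th
Gb — minor 7th
Bbb — minor 9th

Ab – C – Eb – Gb – Bbb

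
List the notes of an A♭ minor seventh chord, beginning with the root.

Ab Cb Eb Gb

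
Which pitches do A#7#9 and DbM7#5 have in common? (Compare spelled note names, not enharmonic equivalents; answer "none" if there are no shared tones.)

none

A#7#9 = A♯, C𝄪, E♯, G♯, B𝄪.
DbM7#5 = D♭, F, A, C.
Shared: none.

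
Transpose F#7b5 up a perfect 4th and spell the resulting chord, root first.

A perfect 4th up from F# is B, so the new chord is B dominant seventh flat five.
root → B
3rd (major 3rd) → D#
5th (diminished 5th) → F
7th (minor 7th) → A

B, D#, F, A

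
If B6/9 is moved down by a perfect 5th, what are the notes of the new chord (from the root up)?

B down a perfect 5th → E. New chord: E six-nine.
E — root
G# — major 3rd
B — perfect 5th
C# — major 6th
F# — major 9th

E  G#  B  C#  F#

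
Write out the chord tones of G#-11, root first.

G♯, B, D♯, F♯, A♯, C♯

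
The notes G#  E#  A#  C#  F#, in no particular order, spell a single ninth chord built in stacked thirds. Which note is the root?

Stacking in thirds gives F# – A# – C# – E# – G#, so F# is the root — F# major ninth.

F#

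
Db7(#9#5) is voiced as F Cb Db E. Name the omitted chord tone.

A

Db7(#9#5) = Db, F, A, Cb, E. The voicing lacks the 5th (augmented 5th), A.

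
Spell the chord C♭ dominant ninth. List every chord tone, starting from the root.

C♭ dominant ninth is a dominant ninth built on C♭.
Root: C♭
Major 3rd (3rd): E♭
Perfect 5th (5th): G♭
Minor 7th (7th): B𝄫
Major 9th (9th): D♭

C♭ – E♭ – G♭ – B𝄫 – D♭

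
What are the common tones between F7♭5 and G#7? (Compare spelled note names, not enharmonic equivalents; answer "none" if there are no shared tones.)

none

F7♭5: F A Cb Eb
G#7: G# B# D# F#
Common to both → none.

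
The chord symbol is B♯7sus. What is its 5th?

F##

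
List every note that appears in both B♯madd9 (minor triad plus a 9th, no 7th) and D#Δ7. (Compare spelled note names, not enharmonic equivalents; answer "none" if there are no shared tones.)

B♯madd9 = B♯, D♯, F𝄪, C𝄪.
D#Δ7 = D♯, F𝄪, A♯, C𝄪.
Shared: D♯, F𝄪, C𝄪.

D♯ – F𝄪 – C𝄪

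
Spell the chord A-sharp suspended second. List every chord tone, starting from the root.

A-sharp, B-sharp, E-sharp

A-sharp suspended second is a suspended second built on A-sharp.
A-sharp — root
B-sharp — major 2nd
E-sharp — perfect 5th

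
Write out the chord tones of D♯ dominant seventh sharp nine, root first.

D♯ dominant seventh sharp nine is a dominant seventh sharp nine built on D#.
- root: D#
- major 3rd: F##
- perfect 5th: A#
- minor 7th: C#
- augmented 9th: E##

D#, F##, A#, C#, E##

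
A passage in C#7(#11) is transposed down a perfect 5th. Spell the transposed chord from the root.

F♯, A♯, C♯, E, B♯

A perfect 5th down from C♯ is F♯, so the new chord is F♯ dominant seventh sharp eleven.
- root: F♯
- major 3rd: A♯
- perfect 5th: C♯
- minor 7th: E
- augmented 11th: B♯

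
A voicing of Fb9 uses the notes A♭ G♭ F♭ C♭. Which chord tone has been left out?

E𝄫

Fb9 = F♭, A♭, C♭, E𝄫, G♭. The voicing lacks the 7th (minor 7th), E𝄫.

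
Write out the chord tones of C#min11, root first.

C#min11 is a minor eleventh built on C#.
- root: C#
- minor 3rd: E
- perfect 5th: G#
- minor 7th: B
- major 9th: D#
- perfect 11th: F#

C#, E, G#, B, D#, F#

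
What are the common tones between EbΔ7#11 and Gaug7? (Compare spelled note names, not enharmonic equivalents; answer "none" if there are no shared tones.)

EbΔ7#11 = Eb, G, Bb, D, A.
Gaug7 = G, B, D#, F.
Shared: G.

G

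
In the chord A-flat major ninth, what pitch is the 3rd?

Root of A-flat major ninth = A-flat. The 3rd is a major 3rd: A-flat up a major 3rd → C.

C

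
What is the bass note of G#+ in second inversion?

D𝄪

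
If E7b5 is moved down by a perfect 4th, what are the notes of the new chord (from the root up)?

B, D#, F, A

E down a perfect 4th → B. New chord: B dominant seventh flat five.
B — root
D# — major 3rd
F — diminished 5th
A — minor 7th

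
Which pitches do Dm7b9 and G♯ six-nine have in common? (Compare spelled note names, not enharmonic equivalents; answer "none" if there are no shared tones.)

Dm7b9: D F A C E♭
G♯ six-nine: G♯ B♯ D♯ E♯ A♯
Common to both → none.

none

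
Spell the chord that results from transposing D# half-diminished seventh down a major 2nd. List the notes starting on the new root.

D# down a major 2nd → C#. New chord: C# half-diminished seventh.
C# — root
E — minor 3rd
G — diminished 5th
B — minor 7th

C#, E, G, B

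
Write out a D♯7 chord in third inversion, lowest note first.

C#, D#, F##, A#

D♯7 = D#–F##–A#–C#; third inversion → seventh (C#) lowest.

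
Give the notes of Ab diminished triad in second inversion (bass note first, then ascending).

Ebb, Ab, Cb

In root position, Ab diminished triad is Ab–Cb–Ebb.
Second inversion puts the fifth (Ebb) in the bass.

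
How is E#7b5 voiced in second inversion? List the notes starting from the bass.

B  D♯  E♯  G𝄪

In root position, E#7b5 is E♯–G𝄪–B–D♯.
Second inversion puts the fifth (B) in the bass.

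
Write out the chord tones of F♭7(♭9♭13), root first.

F♭7(♭9♭13) is a dominant seventh flat nine flat thirteen built on Fb.
root → Fb
3rd (major 3rd) → Ab
5th (perfect 5th) → Cb
7th (minor 7th) → Ebb
9th (minor 9th) → Gbb
13th (minor 13th) → Dbb

Fb  Ab  Cb  Ebb  Gbb  Dbb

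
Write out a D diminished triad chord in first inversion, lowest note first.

F, Ab, D

In root position, D diminished triad is D–F–Ab.
First inversion puts the third (F) in the bass.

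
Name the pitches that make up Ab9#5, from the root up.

Ab, C, E, Gb, Bb

Root Ab, quality dominant ninth sharp five:
Root: Ab
Major 3rd (3rd): C
Augmented 5th (5th): E
Minor 7th (7th): Gb
Major 9th (9th): Bb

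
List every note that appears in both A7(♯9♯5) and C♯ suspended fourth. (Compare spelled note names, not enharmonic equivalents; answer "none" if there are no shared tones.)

A7(♯9♯5) = A, C#, E#, G, B#.
C♯ suspended fourth = C#, F#, G#.
Shared: C#.

C#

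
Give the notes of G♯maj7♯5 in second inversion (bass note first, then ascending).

G♯maj7♯5 = G#–B#–D##–F##; second inversion → fifth (D##) lowest.

D##, F##, G#, B#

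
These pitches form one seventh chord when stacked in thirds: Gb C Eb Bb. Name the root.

C

Stacking in thirds gives C – Eb – Gb – Bb, so C is the root — C half-diminished seventh.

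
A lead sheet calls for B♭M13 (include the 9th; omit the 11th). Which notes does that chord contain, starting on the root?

Bb  D  F  A  C  G

B♭M13 is a major thirteenth built on Bb.
Root: Bb
Major 3rd (3rd): D
Perfect 5th (5th): F
Major 7th (7th): A
Major 9th (9th): C
Major 13th (13th): G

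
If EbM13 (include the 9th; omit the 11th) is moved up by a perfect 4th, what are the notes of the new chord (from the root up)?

Ab C Eb G Bb F

Eb up a perfect 4th → Ab. New chord: Ab major thirteenth.
root → Ab
3rd (major 3rd) → C
5th (perfect 5th) → Eb
7th (major 7th) → G
9th (major 9th) → Bb
13th (major 13th) → F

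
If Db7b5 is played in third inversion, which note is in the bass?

Db7b5 = Db–F–Abb–Cb. Third inversion → seventh in the bass = Cb.

Cb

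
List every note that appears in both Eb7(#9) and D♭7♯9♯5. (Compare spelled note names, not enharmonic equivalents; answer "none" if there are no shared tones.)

Db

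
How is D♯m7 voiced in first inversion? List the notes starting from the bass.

D♯m7 = D♯–F♯–A♯–C♯; first inversion → third (F♯) lowest.

F♯, A♯, C♯, D♯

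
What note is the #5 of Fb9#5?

C

Fb9#5 is built on Fb; its 5th is an augmented 5th above the root.
A fifth above F uses the letter C, and the augmented 5th above Fb is C.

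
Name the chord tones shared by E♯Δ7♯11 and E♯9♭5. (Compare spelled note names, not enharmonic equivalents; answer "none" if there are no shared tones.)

E♯Δ7♯11 = E#, G##, B#, D##, A##.
E♯9♭5 = E#, G##, B, D#, F##.
Shared: E#, G##.

E#, G##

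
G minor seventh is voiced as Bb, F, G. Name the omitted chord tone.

The full G minor seventh chord is G, Bb, D, F.
Comparing with the voicing, the perfect 5th (5th) — D — is absent.

D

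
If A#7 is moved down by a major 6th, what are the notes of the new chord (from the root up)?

C#  E#  G#  B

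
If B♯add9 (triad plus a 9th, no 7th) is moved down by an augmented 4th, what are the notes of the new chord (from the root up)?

F#, A#, C#, G#

B# down an augmented 4th → F#. New chord: F# added-ninth.
- root: F#
- major 3rd: A#
- perfect 5th: C#
- major 9th: G#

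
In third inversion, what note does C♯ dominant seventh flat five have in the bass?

C♯ dominant seventh flat five = C-sharp–E-sharp–G–B. Third inversion → seventh in the bass = B.

B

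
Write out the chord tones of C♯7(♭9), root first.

C#, E#, G#, B, D

C♯7(♭9): dominant seventh flat nine on C#.
C# — root
E# — major 3rd
G# — perfect 5th
B — minor 7th
D — minor 9th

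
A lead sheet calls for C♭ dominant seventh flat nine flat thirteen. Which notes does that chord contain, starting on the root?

C-flat E-flat G-flat B-double-flat D-double-flat A-double-flat

C♭ dominant seventh flat nine flat thirteen: dominant seventh flat nine flat thirteen on C-flat.
- root: C-flat
- major 3rd: E-flat
- perfect 5th: G-flat
- minor 7th: B-double-flat
- minor 9th: D-double-flat
- minor 13th: A-double-flat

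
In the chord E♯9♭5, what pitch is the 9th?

Root of E♯9♭5 = E#. The 9th is a major 9th: E# up a major 9th → F##.

F##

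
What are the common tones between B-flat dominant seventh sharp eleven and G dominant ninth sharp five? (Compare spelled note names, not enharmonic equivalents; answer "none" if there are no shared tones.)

B-flat dominant seventh sharp eleven = Bb, D, F, Ab, E.
G dominant ninth sharp five = G, B, D#, F, A.
Shared: F.

F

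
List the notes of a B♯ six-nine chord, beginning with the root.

B-sharp  D-double-sharp  F-double-sharp  G-double-sharp  C-double-sharp

B♯ six-nine is a six-nine built on B-sharp.
root → B-sharp
3rd (major 3rd) → D-double-sharp
5th (perfect 5th) → F-double-sharp
6th (major 6th) → G-double-sharp
9th (major 9th) → C-double-sharp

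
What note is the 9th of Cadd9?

D

Root of Cadd9 = C. The 9th is a major 9th: C up a major 9th → D.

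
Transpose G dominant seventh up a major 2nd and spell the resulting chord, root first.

A, C#, E, G

G up a major 2nd → A. New chord: A dominant seventh.
- root: A
- major 3rd: C#
- perfect 5th: E
- minor 7th: G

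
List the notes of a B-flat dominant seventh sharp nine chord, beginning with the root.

B-flat dominant seventh sharp nine: dominant seventh sharp nine on B♭.
root → B♭
3rd (major 3rd) → D
5th (perfect 5th) → F
7th (minor 7th) → A♭
9th (augmented 9th) → C♯

B♭  D  F  A♭  C♯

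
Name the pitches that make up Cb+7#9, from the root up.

Cb  Eb  G  Bbb  D

Root Cb, quality dominant seventh sharp nine sharp five:
Root: Cb
Major 3rd (3rd): Eb
Augmented 5th (5th): G
Minor 7th (7th): Bbb
Augmented 9th (9th): D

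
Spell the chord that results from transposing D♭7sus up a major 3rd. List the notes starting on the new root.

F, B♭, C, E♭

Transposed root: D♭ → F (major 3rd up). So we spell F dominant seventh suspended fourth:
- root: F
- perfect 4th: B♭
- perfect 5th: C
- minor 7th: E♭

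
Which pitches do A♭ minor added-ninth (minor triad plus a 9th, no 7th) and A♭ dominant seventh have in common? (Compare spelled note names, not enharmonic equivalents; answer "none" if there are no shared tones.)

A-flat, E-flat

A♭ minor added-ninth = A-flat, C-flat, E-flat, B-flat.
A♭ dominant seventh = A-flat, C, E-flat, G-flat.
Shared: A-flat, E-flat.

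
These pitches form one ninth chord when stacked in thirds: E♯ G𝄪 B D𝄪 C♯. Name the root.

Stacking in thirds gives C♯ – E♯ – G𝄪 – B – D𝄪, so C♯ is the root — C♯ dominant seventh sharp nine sharp five.

C♯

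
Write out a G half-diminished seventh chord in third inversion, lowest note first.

F, G, B-flat, D-flat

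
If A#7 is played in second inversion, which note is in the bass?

A#7 in root position is A#–C##–E#–G#.
Second inversion places the fifth in the bass, which is E#.

E#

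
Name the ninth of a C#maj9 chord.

Root of C#maj9 = C♯. The 9th is a major 9th: C♯ up a major 9th → D♯.

D♯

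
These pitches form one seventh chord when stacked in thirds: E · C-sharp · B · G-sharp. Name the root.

C-sharp

Arranged so that each adjacent pair is a third by letter name: C-sharp – E – G-sharp – B.
The bottom of that stack, C-sharp, is the root (this is C-sharp minor seventh).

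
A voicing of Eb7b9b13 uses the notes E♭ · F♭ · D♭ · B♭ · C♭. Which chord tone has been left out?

Eb7b9b13 = E♭, G, B♭, D♭, F♭, C♭. The voicing lacks the 3rd (major 3rd), G.

G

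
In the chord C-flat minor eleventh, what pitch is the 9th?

D-flat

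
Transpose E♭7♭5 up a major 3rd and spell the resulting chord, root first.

Eb up a major 3rd → G. New chord: G dominant seventh flat five.
G — root
B — major 3rd
Db — diminished 5th
F — minor 7th

G, B, Db, F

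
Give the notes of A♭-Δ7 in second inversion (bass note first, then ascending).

Eb, G, Ab, Cb

In root position, A♭-Δ7 is Ab–Cb–Eb–G.
Second inversion puts the fifth (Eb) in the bass.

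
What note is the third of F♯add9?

A#

F♯add9 is built on F#; its 3rd is a major 3rd above the root.
A third above F uses the letter A, and the major 3rd above F# is A#.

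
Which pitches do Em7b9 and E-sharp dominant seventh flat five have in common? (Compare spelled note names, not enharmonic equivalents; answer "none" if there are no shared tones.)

B

Em7b9: E G B D F
E-sharp dominant seventh flat five: E# G## B D#
Common to both → B.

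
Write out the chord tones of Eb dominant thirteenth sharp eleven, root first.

E-flat G B-flat D-flat F A C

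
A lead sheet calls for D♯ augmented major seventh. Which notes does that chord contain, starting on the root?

D-sharp, F-double-sharp, A-double-sharp, C-double-sharp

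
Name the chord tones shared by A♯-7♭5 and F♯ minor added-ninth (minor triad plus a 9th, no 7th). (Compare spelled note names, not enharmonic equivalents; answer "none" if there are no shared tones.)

A♯-7♭5 = A#, C#, E, G#.
F♯ minor added-ninth = F#, A, C#, G#.
Shared: C#, G#.

C# G#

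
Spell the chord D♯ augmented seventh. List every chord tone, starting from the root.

D♯ augmented seventh is an augmented seventh built on D#.
- root: D#
- major 3rd: F##
- augmented 5th: A##
- minor 7th: C#

D#  F##  A##  C#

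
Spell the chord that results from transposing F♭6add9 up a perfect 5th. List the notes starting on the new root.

C♭, E♭, G♭, A♭, D♭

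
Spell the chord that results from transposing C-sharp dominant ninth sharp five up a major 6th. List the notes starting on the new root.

C# up a major 6th → A#. New chord: A# dominant ninth sharp five.
- root: A#
- major 3rd: C##
- augmented 5th: E##
- minor 7th: G#
- major 9th: B#

A# – C## – E## – G# – B#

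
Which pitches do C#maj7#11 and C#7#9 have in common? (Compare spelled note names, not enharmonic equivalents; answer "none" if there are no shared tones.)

C#maj7#11: C♯ E♯ G♯ B♯ F𝄪
C#7#9: C♯ E♯ G♯ B D𝄪
Common to both → C♯, E♯, G♯.

C♯, E♯, G♯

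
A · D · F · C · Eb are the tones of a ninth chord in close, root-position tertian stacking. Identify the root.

D

Stacking in thirds gives D – F – A – C – Eb, so D is the root — D minor seventh flat nine.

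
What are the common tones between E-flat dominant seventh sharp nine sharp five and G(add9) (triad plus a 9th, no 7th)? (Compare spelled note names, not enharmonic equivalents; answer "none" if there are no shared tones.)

E-flat dominant seventh sharp nine sharp five: Eb G B Db F#
G(add9): G B D A
Common to both → G, B.

G – B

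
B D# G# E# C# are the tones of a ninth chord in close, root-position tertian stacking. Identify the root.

C#

Arranged so that each adjacent pair is a third by letter name: C# – E# – G# – B – D#.
The bottom of that stack, C#, is the root (this is C# dominant ninth).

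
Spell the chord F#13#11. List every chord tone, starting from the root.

F#13#11 is a dominant thirteenth sharp eleven built on F#.
root → F#
3rd (major 3rd) → A#
5th (perfect 5th) → C#
7th (minor 7th) → E
9th (major 9th) → G#
11th (augmented 11th) → B#
13th (major 13th) → D#

F#  A#  C#  E  G#  B#  D#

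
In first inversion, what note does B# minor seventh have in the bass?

D#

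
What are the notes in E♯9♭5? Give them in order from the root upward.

Root E#, quality dominant ninth flat five:
E# — root
G## — major 3rd
B — diminished 5th
D# — minor 7th
F## — major 9th

E#  G##  B  D#  F##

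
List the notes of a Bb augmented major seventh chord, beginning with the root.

Root B♭, quality augmented major seventh:
Root: B♭
Major 3rd (3rd): D
Augmented 5th (5th): F♯
Major 7th (7th): A

B♭ – D – F♯ – A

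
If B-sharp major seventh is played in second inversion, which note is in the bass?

F-double-sharp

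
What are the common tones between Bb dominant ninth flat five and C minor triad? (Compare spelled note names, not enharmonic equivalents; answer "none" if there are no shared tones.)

C

Bb dominant ninth flat five: B-flat D F-flat A-flat C
C minor triad: C E-flat G
Common to both → C.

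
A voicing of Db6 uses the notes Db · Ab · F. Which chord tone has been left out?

Bb

The full Db6 chord is Db, F, Ab, Bb.
Comparing with the voicing, the major 6th (6th) — Bb — is absent.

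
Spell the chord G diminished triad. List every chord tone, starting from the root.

G, B-flat, D-flat

G diminished triad is a diminished triad built on G.
root → G
3rd (minor 3rd) → B-flat
5th (diminished 5th) → D-flat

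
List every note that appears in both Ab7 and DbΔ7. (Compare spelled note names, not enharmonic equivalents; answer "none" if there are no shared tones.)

Ab7 = A♭, C, E♭, G♭.
DbΔ7 = D♭, F, A♭, C.
Shared: A♭, C.

A♭, C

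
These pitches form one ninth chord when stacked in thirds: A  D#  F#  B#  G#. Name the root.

Arranged so that each adjacent pair is a third by letter name: G# – B# – D# – F# – A.
The bottom of that stack, G#, is the root (this is G# dominant seventh flat nine).

G#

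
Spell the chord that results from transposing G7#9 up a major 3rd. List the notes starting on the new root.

B – D♯ – F♯ – A – C𝄪

G up a major 3rd → B. New chord: B dominant seventh sharp nine.
B — root
D♯ — major 3rd
F♯ — perfect 5th
A — minor 7th
C𝄪 — augmented 9th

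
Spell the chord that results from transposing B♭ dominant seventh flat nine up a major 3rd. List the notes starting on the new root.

D F♯ A C E♭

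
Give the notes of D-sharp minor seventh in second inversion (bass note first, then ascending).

In root position, D-sharp minor seventh is D-sharp–F-sharp–A-sharp–C-sharp.
Second inversion puts the fifth (A-sharp) in the bass.

A-sharp  C-sharp  D-sharp  F-sharp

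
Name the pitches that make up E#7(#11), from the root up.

E#  G##  B#  D#  A##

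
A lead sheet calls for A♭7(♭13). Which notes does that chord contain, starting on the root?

A♭7(♭13) is a dominant seventh flat thirteen built on Ab.
- root: Ab
- major 3rd: C
- perfect 5th: Eb
- minor 7th: Gb
- minor 13th: Fb

Ab  C  Eb  Gb  Fb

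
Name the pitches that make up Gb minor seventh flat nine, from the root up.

Root Gb, quality minor seventh flat nine:
- root: Gb
- minor 3rd: Bbb
- perfect 5th: Db
- minor 7th: Fb
- minor 9th: Abb

Gb  Bbb  Db  Fb  Abb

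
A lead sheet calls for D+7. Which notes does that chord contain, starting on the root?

D+7 is an augmented seventh built on D.
Root: D
Major 3rd (3rd): F#
Augmented 5th (5th): A#
Minor 7th (7th): C

D  F#  A#  C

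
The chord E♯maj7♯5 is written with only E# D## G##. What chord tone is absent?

B##

The full E♯maj7♯5 chord is E#, G##, B##, D##.
Comparing with the voicing, the augmented 5th (5th) — B## — is absent.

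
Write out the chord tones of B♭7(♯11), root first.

Bb, D, F, Ab, E

Root Bb, quality dominant seventh sharp eleven:
- root: Bb
- major 3rd: D
- perfect 5th: F
- minor 7th: Ab
- augmented 11th: E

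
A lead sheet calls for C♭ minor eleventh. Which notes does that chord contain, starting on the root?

C♭ minor eleventh is a minor eleventh built on C-flat.
- root: C-flat
- minor 3rd: E-double-flat
- perfect 5th: G-flat
- minor 7th: B-double-flat
- major 9th: D-flat
- perfect 11th: F-flat

C-flat E-double-flat G-flat B-double-flat D-flat F-flat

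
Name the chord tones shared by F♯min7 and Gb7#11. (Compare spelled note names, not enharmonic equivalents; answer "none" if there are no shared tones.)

none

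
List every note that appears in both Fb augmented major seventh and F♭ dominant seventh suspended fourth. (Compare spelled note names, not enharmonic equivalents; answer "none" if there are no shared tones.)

F-flat

Fb augmented major seventh = F-flat, A-flat, C, E-flat.
F♭ dominant seventh suspended fourth = F-flat, B-double-flat, C-flat, E-double-flat.
Shared: F-flat.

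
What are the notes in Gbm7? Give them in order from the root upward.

Gb – Bbb – Db – Fb

Gbm7 is a minor seventh built on Gb.
root → Gb
3rd (minor 3rd) → Bbb
5th (perfect 5th) → Db
7th (minor 7th) → Fb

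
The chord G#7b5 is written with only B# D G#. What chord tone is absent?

F#

The full G#7b5 chord is G#, B#, D, F#.
Comparing with the voicing, the minor 7th (7th) — F# — is absent.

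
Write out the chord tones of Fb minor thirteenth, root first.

Root Fb, quality minor thirteenth:
Fb — root
Abb — minor 3rd
Cb — perfect 5th
Ebb — minor 7th
Gb — major 9th
Bbb — perfect 11th
Db — major 13th

Fb  Abb  Cb  Ebb  Gb  Bbb  Db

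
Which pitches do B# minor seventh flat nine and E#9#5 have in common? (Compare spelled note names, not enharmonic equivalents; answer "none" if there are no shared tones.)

D#  F##

B# minor seventh flat nine = B#, D#, F##, A#, C#.
E#9#5 = E#, G##, B##, D#, F##.
Shared: D#, F##.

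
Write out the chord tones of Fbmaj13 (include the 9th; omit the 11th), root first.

Fbmaj13: major thirteenth on F♭.
F♭ — root
A♭ — major 3rd
C♭ — perfect 5th
E♭ — major 7th
G♭ — major 9th
D♭ — major 13th

F♭  A♭  C♭  E♭  G♭  D♭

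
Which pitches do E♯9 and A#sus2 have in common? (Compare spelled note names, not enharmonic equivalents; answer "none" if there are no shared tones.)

E#, B#

E♯9: E# G## B# D# F##
A#sus2: A# B# E#
Common to both → E#, B#.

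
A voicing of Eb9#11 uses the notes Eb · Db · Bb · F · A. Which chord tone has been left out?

G

Eb9#11 = Eb, G, Bb, Db, F, A. The voicing lacks the 3rd (major 3rd), G.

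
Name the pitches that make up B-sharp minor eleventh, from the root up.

Root B-sharp, quality minor eleventh:
Root: B-sharp
Minor 3rd (3rd): D-sharp
Perfect 5th (5th): F-double-sharp
Minor 7th (7th): A-sharp
Major 9th (9th): C-double-sharp
Perfect 11th (11th): E-sharp

B-sharp – D-sharp – F-double-sharp – A-sharp – C-double-sharp – E-sharp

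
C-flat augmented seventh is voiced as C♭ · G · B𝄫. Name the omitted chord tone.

E♭

The full C-flat augmented seventh chord is C♭, E♭, G, B𝄫.
Comparing with the voicing, the major 3rd (3rd) — E♭ — is absent.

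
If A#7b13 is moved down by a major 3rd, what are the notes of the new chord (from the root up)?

F♯ – A♯ – C♯ – E – D

A major 3rd down from A♯ is F♯, so the new chord is F♯ dominant seventh flat thirteen.
F♯ — root
A♯ — major 3rd
C♯ — perfect 5th
E — minor 7th
D — minor 13th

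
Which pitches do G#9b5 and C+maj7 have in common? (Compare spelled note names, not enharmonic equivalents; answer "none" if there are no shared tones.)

G#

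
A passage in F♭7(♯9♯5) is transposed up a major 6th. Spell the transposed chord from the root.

Fb up a major 6th → Db. New chord: Db dominant seventh sharp nine sharp five.
Root: Db
Major 3rd (3rd): F
Augmented 5th (5th): A
Minor 7th (7th): Cb
Augmented 9th (9th): E

Db  F  A  Cb  E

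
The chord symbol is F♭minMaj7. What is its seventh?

Eb

F♭minMaj7 is built on Fb; its 7th is a major 7th above the root.
A seventh above F uses the letter E, and the major 7th above Fb is Eb.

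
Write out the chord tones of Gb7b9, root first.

G♭, B♭, D♭, F♭, A𝄫

Root G♭, quality dominant seventh flat nine:
Root: G♭
Major 3rd (3rd): B♭
Perfect 5th (5th): D♭
Minor 7th (7th): F♭
Minor 9th (9th): A𝄫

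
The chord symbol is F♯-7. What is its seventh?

F♯-7 is built on F#; its 7th is a minor 7th above the root.
A seventh above F uses the letter E, and the minor 7th above F# is E.

E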